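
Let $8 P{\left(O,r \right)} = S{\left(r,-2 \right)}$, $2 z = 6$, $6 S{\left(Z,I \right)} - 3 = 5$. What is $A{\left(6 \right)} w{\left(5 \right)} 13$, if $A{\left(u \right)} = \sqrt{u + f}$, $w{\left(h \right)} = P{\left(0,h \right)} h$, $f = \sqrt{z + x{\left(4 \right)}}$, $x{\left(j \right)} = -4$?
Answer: $\frac{65 \sqrt{6 + i}}{6} \approx 26.628 + 2.2038 i$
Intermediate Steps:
$S{\left(Z,I \right)} = \frac{4}{3}$ ($S{\left(Z,I \right)} = \frac{1}{2} + \frac{1}{6} \cdot 5 = \frac{1}{2} + \frac{5}{6} = \frac{4}{3}$)
$z = 3$ ($z = \frac{1}{2} \cdot 6 = 3$)
$P{\left(O,r \right)} = \frac{1}{6}$ ($P{\left(O,r \right)} = \frac{1}{8} \cdot \frac{4}{3} = \frac{1}{6}$)
$f = i$ ($f = \sqrt{3 - 4} = \sqrt{-1} = i \approx 1.0 i$)
$w{\left(h \right)} = \frac{h}{6}$
$A{\left(u \right)} = \sqrt{i + u}$ ($A{\left(u \right)} = \sqrt{u + i} = \sqrt{i + u}$)
$A{\left(6 \right)} w{\left(5 \right)} 13 = \sqrt{i + 6} \cdot \frac{1}{6} \cdot 5 \cdot 13 = \sqrt{6 + i} \frac{5}{6} \cdot 13 = \frac{5 \sqrt{6 + i}}{6} \cdot 13 = \frac{65 \sqrt{6 + i}}{6}$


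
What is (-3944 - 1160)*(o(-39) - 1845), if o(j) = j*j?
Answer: 1653696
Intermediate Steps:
o(j) = j²
(-3944 - 1160)*(o(-39) - 1845) = (-3944 - 1160)*((-39)² - 1845) = -5104*(1521 - 1845) = -5104*(-324) = 1653696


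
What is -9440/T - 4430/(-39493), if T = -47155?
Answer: 116342114/372458483 ≈ 0.31236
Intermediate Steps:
-9440/T - 4430/(-39493) = -9440/(-47155) - 4430/(-39493) = -9440*(-1/47155) - 4430*(-1/39493) = 1888/9431 + 4430/39493 = 116342114/372458483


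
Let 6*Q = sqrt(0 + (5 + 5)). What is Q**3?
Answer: 5*sqrt(10)/108 ≈ 0.14640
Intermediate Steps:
Q = sqrt(10)/6 (Q = sqrt(0 + (5 + 5))/6 = sqrt(0 + 10)/6 = sqrt(10)/6 ≈ 0.52705)
Q**3 = (sqrt(10)/6)**3 = 5*sqrt(10)/108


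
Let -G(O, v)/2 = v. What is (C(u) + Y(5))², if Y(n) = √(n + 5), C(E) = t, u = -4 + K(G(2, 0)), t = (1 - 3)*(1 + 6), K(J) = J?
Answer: (14 - √10)² ≈ 117.46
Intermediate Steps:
G(O, v) = -2*v
t = -14 (t = -2*7 = -14)
u = -4 (u = -4 - 2*0 = -4 + 0 = -4)
C(E) = -14
Y(n) = √(5 + n)
(C(u) + Y(5))² = (-14 + √(5 + 5))² = (-14 + √10)²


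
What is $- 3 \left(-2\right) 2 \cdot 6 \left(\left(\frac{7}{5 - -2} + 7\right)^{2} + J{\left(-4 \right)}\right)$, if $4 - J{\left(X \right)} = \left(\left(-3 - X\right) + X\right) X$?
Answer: $4032$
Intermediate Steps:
$J{\left(X \right)} = 4 + 3 X$ ($J{\left(X \right)} = 4 - \left(\left(-3 - X\right) + X\right) X = 4 - - 3 X = 4 + 3 X$)
$- 3 \left(-2\right) 2 \cdot 6 \left(\left(\frac{7}{5 - -2} + 7\right)^{2} + J{\left(-4 \right)}\right) = - 3 \left(-2\right) 2 \cdot 6 \left(\left(\frac{7}{5 - -2} + 7\right)^{2} + \left(4 + 3 \left(-4\right)\right)\right) = - 3 \left(\left(-4\right) 6\right) \left(\left(\frac{7}{5 + 2} + 7\right)^{2} + \left(4 - 12\right)\right) = \left(-3\right) \left(-24\right) \left(\left(\frac{7}{7} + 7\right)^{2} - 8\right) = 72 \left(\left(7 \cdot \frac{1}{7} + 7\right)^{2} - 8\right) = 72 \left(\left(1 + 7\right)^{2} - 8\right) = 72 \left(8^{2} - 8\right) = 72 \left(64 - 8\right) = 72 \cdot 56 = 4032$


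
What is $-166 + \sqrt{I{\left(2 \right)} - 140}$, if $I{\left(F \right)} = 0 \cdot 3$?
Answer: $-166 + 2 i \sqrt{35} \approx -166.0 + 11.832 i$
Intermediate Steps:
$I{\left(F \right)} = 0$
$-166 + \sqrt{I{\left(2 \right)} - 140} = -166 + \sqrt{0 - 140} = -166 + \sqrt{-140} = -166 + 2 i \sqrt{35}$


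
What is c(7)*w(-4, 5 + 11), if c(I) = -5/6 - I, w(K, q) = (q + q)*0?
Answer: 0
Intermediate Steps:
w(K, q) = 0 (w(K, q) = (2*q)*0 = 0)
c(I) = -⅚ - I (c(I) = -5*⅙ - I = -⅚ - I)
c(7)*w(-4, 5 + 11) = (-⅚ - 1*7)*0 = (-⅚ - 7)*0 = -47/6*0 = 0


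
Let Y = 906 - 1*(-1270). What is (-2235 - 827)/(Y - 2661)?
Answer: 3062/485 ≈ 6.3134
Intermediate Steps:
Y = 2176 (Y = 906 + 1270 = 2176)
(-2235 - 827)/(Y - 2661) = (-2235 - 827)/(2176 - 2661) = -3062/(-485) = -3062*(-1/485) = 3062/485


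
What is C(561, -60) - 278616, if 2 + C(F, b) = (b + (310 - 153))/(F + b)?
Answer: -139587521/501 ≈ -2.7862e+5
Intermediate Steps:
C(F, b) = -2 + (157 + b)/(F + b) (C(F, b) = -2 + (b + (310 - 153))/(F + b) = -2 + (b + 157)/(F + b) = -2 + (157 + b)/(F + b))
C(561, -60) - 278616 = (157 - 1*(-60) - 2*561)/(561 - 60) - 278616 = (157 + 60 - 1122)/501 - 278616 = (1/501)*(-905) - 278616 = -905/501 - 278616 = -139587521/501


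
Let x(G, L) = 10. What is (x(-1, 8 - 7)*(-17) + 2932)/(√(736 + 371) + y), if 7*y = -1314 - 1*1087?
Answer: -473683/58271 - 4143*√123/58271 ≈ -8.9175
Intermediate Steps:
y = -343 (y = (-1314 - 1*1087)/7 = (-1314 - 1087)/7 = (⅐)*(-2401) = -343)
(x(-1, 8 - 7)*(-17) + 2932)/(√(736 + 371) + y) = (10*(-17) + 2932)/(√(736 + 371) - 343) = (-170 + 2932)/(√1107 - 343) = 2762/(3*√123 - 343) = 2762/(-343 + 3*√123)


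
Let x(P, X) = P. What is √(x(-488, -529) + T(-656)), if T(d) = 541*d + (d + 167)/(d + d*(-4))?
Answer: 3*I*√1062046083/164 ≈ 596.14*I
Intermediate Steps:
T(d) = 541*d - (167 + d)/(3*d) (T(d) = 541*d + (167 + d)/(d - 4*d) = 541*d + (167 + d)/((-3*d)) = 541*d + (167 + d)*(-1/(3*d)) = 541*d - (167 + d)/(3*d))
√(x(-488, -529) + T(-656)) = √(-488 + (⅓)*(-167 - 656*(-1 + 1623*(-656)))/(-656)) = √(-488 + (⅓)*(-1/656)*(-167 - 656*(-1 - 1064688))) = √(-488 + (⅓)*(-1/656)*(-167 - 656*(-1064689))) = √(-488 + (⅓)*(-1/656)*(-167 + 698435984)) = √(-488 + (⅓)*(-1/656)*698435817) = √(-488 - 232811939/656) = √(-233132067/656) = 3*I*√1062046083/164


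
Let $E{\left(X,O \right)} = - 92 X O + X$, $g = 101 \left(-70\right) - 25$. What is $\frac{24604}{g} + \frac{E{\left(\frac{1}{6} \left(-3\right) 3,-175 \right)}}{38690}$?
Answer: $- \frac{449313461}{109802220} \approx -4.092$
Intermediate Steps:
$g = -7095$ ($g = -7070 - 25 = -7095$)
$E{\left(X,O \right)} = X - 92 O X$ ($E{\left(X,O \right)} = - 92 O X + X = X - 92 O X$)
$\frac{24604}{g} + \frac{E{\left(\frac{1}{6} \left(-3\right) 3,-175 \right)}}{38690} = \frac{24604}{-7095} + \frac{\frac{1}{6} \left(-3\right) 3 \left(1 - -16100\right)}{38690} = 24604 \left(- \frac{1}{7095}\right) + \frac{1}{6} \left(-3\right) 3 \left(1 + 16100\right) \frac{1}{38690} = - \frac{24604}{7095} + \left(- \frac{1}{2}\right) 3 \cdot 16101 \cdot \frac{1}{38690} = - \frac{24604}{7095} + \left(- \frac{3}{2}\right) 16101 \cdot \frac{1}{38690} = - \frac{24604}{7095} - \frac{48303}{77380} = - \frac{449313461}{109802220}$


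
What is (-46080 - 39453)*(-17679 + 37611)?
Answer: -1704843756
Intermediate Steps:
(-46080 - 39453)*(-17679 + 37611) = -85533*19932 = -1704843756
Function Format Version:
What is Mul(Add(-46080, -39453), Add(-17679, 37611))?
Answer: -1704843756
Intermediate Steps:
Mul(Add(-46080, -39453), Add(-17679, 37611)) = Mul(-85533, 19932) = -1704843756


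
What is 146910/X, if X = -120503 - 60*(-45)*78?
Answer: 146910/90097 ≈ 1.6306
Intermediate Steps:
X = 90097 (X = -120503 + 2700*78 = -120503 + 210600 = 90097)
146910/X = 146910/90097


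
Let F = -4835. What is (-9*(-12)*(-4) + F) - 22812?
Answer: -28079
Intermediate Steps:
(-9*(-12)*(-4) + F) - 22812 = (-9*(-12)*(-4) - 4835) - 22812 = (108*(-4) - 4835) - 22812 = (-432 - 4835) - 22812 = -5267 - 22812 = -28079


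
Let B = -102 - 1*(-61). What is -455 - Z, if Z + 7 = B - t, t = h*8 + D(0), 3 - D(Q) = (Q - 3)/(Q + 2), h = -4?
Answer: -869/2 ≈ -434.50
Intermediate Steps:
D(Q) = 3 - (-3 + Q)/(2 + Q) (D(Q) = 3 - (Q - 3)/(Q + 2) = 3 - (-3 + Q)/(2 + Q))
B = -41 (B = -102 + 61 = -41)
t = -55/2 (t = -4*8 + (9 + 2*0)/(2 + 0) = -32 + (9 + 0)/2 = -32 + (½)*9 = -32 + 9/2 = -55/2 ≈ -27.500)
Z = -41/2 (Z = -7 + (-41 - 1*(-55/2)) = -7 + (-41 + 55/2) = -7 - 27/2 = -41/2 ≈ -20.500)
-455 - Z = -455 - 1*(-41/2) = -455 + 41/2 = -869/2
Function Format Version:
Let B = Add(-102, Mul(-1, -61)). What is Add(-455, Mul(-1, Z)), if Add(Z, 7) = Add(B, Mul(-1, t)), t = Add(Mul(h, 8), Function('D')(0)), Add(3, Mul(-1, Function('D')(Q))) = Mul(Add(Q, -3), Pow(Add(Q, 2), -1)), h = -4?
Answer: Rational(-869, 2) ≈ -434.50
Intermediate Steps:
Function('D')(Q) = Add(3, Mul(-1, Pow(Add(2, Q), -1), Add(-3, Q))) (Function('D')(Q) = Add(3, Mul(-1, Mul(Add(Q, -3), Pow(Add(Q, 2), -1)))) = Add(3, Mul(-1, Mul(Add(-3, Q), Pow(Add(2, Q), -1)))) = Add(3, Mul(-1, Mul(Pow(Add(2, Q), -1), Add(-3, Q)))) = Add(3, Mul(-1, Pow(Add(2, Q), -1), Add(-3, Q))))
B = -41 (B = Add(-102, 61) = -41)
t = Rational(-55, 2) (t = Add(Mul(-4, 8), Mul(Pow(Add(2, 0), -1), Add(9, Mul(2, 0)))) = Add(-32, Mul(Pow(2, -1), Add(9, 0))) = Add(-32, Mul(Rational(1, 2), 9)) = Add(-32, Rational(9, 2)) = Rational(-55, 2) ≈ -27.500)
Z = Rational(-41, 2) (Z = Add(-7, Add(-41, Mul(-1, Rational(-55, 2)))) = Add(-7, Add(-41, Rational(55, 2))) = Add(-7, Rational(-27, 2)) = Rational(-41, 2) ≈ -20.500)
Add(-455, Mul(-1, Z)) = Add(-455, Mul(-1, Rational(-41, 2))) = Add(-455, Rational(41, 2)) = Rational(-869, 2)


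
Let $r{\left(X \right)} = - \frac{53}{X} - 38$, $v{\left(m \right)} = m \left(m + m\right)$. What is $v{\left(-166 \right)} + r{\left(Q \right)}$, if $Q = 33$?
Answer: $\frac{1817389}{33} \approx 55072.0$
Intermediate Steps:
$v{\left(m \right)} = 2 m^{2}$ ($v{\left(m \right)} = m 2 m = 2 m^{2}$)
$r{\left(X \right)} = -38 - \frac{53}{X}$ ($r{\left(X \right)} = - \frac{53}{X} - 38 = -38 - \frac{53}{X}$)
$v{\left(-166 \right)} + r{\left(Q \right)} = 2 \left(-166\right)^{2} - \left(38 + \frac{53}{33}\right) = 2 \cdot 27556 - \frac{1307}{33} = 55112 - \frac{1307}{33} = \frac{1817389}{33}$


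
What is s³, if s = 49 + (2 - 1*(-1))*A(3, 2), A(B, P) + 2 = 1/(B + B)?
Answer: 658503/8 ≈ 82313.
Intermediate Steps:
A(B, P) = -2 + 1/(2*B) (A(B, P) = -2 + 1/(B + B) = -2 + 1/(2*B))
s = 87/2 (s = 49 + (2 - 1*(-1))*(-2 + (½)/3) = 49 + (2 + 1)*(-2 + (½)*(⅓)) = 49 + 3*(-2 + ⅙) = 49 + 3*(-11/6) = 49 - 11/2 = 87/2 ≈ 43.500)
s³ = (87/2)³ = 658503/8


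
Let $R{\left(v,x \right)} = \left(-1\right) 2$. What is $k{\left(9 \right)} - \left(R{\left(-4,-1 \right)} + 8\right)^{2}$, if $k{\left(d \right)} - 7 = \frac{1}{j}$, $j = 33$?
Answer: $- \frac{956}{33} \approx -28.97$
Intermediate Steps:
$R{\left(v,x \right)} = -2$
$k{\left(d \right)} = \frac{232}{33}$ ($k{\left(d \right)} = 7 + \frac{1}{33} = \frac{232}{33}$)
$k{\left(9 \right)} - \left(R{\left(-4,-1 \right)} + 8\right)^{2} = \frac{232}{33} - \left(-2 + 8\right)^{2} = \frac{232}{33} - 6^{2} = \frac{232}{33} - 36 = - \frac{956}{33}$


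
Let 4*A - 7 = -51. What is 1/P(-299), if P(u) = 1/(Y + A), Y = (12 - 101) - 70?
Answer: -170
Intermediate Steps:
A = -11 (A = 7/4 + (1/4)*(-51) = 7/4 - 51/4 = -11)
Y = -159 (Y = -89 - 70 = -159)
P(u) = -1/170 (P(u) = 1/(-159 - 11) = 1/(-170) = -1/170)
1/P(-299) = 1/(-1/170) = -170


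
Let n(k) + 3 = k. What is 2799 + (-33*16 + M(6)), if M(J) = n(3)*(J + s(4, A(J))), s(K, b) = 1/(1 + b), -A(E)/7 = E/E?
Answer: 2271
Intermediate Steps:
n(k) = -3 + k
A(E) = -7 (A(E) = -7*E/E = -7*1 = -7)
M(J) = 0 (M(J) = (-3 + 3)*(J + 1/(1 - 7)) = 0*(J + 1/(-6)) = 0*(J - ⅙) = 0*(-⅙ + J) = 0)
2799 + (-33*16 + M(6)) = 2799 + (-33*16 + 0) = 2799 + (-528 + 0) = 2799 - 528 = 2271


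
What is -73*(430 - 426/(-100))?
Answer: -1585049/50 ≈ -31701.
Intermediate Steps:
-73*(430 - 426/(-100)) = -73*(430 - 426*(-1/100)) = -73*(430 + 213/50) = -73*21713/50 = -1585049/50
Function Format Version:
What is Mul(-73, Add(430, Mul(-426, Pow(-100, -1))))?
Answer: Rational(-1585049, 50) ≈ -31701.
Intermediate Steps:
Mul(-73, Add(430, Mul(-426, Pow(-100, -1)))) = Mul(-73, Add(430, Mul(-426, Rational(-1, 100)))) = Mul(-73, Add(430, Rational(213, 50))) = Mul(-73, Rational(21713, 50)) = Rational(-1585049, 50)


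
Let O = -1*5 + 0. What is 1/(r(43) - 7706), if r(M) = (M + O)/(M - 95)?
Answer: -26/200375 ≈ -0.00012976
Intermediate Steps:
O = -5 (O = -5 + 0 = -5)
r(M) = (-5 + M)/(-95 + M) (r(M) = (M - 5)/(M - 95) = (-5 + M)/(-95 + M))
1/(r(43) - 7706) = 1/((-5 + 43)/(-95 + 43) - 7706) = 1/(38/(-52) - 7706) = 1/(-1/52*38 - 7706) = 1/(-19/26 - 7706) = 1/(-200375/26) = -26/200375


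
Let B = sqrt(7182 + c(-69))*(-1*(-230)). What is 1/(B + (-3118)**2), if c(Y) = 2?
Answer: 2430481/23628856557044 - 115*sqrt(449)/11814428278522 ≈ 1.0265e-7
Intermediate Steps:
B = 920*sqrt(449) (B = sqrt(7182 + 2)*(-1*(-230)) = sqrt(7184)*230 = (4*sqrt(449))*230 = 920*sqrt(449) ≈ 19494.)
1/(B + (-3118)**2) = 1/(920*sqrt(449) + (-3118)**2) = 1/(920*sqrt(449) + 9721924) = 1/(9721924 + 920*sqrt(449))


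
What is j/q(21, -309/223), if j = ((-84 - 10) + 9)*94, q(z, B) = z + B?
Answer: -890885/2187 ≈ -407.35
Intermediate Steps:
q(z, B) = B + z
j = -7990 (j = (-94 + 9)*94 = -85*94 = -7990)
j/q(21, -309/223) = -7990/(-309/223 + 21) = -7990/4374/223 = -7990*223/4374 = -890885/2187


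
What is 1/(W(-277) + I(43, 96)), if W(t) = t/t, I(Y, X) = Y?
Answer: 1/44 ≈ 0.022727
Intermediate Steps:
W(t) = 1
1/(W(-277) + I(43, 96)) = 1/(1 + 43) = 1/44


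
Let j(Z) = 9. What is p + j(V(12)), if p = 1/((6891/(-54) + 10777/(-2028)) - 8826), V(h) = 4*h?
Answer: 37734525/4192777 ≈ 8.9999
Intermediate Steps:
p = -468/4192777 (p = 1/((6891*(-1/54) + 10777*(-1/2028)) - 8826) = 1/((-2297/18 - 829/156) - 8826) = 1/(-62209/468 - 8826) = 1/(-4192777/468) = -468/4192777 ≈ -0.00011162)
p + j(V(12)) = -468/4192777 + 9 = 37734525/4192777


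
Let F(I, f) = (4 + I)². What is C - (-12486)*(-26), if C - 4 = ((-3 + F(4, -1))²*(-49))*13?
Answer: -2694909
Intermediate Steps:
C = -2370273 (C = 4 + ((-3 + (4 + 4)²)²*(-49))*13 = 4 + ((-3 + 8²)²*(-49))*13 = 4 + ((-3 + 64)²*(-49))*13 = 4 + (61²*(-49))*13 = 4 + (3721*(-49))*13 = 4 - 182329*13 = 4 - 2370277 = -2370273)
C - (-12486)*(-26) = -2370273 - (-12486)*(-26) = -2370273 - 1*324636 = -2370273 - 324636 = -2694909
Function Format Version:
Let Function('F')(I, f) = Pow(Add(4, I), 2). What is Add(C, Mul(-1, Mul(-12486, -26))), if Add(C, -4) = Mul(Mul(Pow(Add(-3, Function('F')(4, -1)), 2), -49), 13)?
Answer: -2694909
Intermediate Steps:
C = -2370273 (C = Add(4, Mul(Mul(Pow(Add(-3, Pow(Add(4, 4), 2)), 2), -49), 13)) = Add(4, Mul(Mul(Pow(Add(-3, Pow(8, 2)), 2), -49), 13)) = Add(4, Mul(Mul(Pow(Add(-3, 64), 2), -49), 13)) = Add(4, Mul(Mul(Pow(61, 2), -49), 13)) = Add(4, Mul(Mul(3721, -49), 13)) = Add(4, Mul(-182329, 13)) = Add(4, -2370277) = -2370273)
Add(C, Mul(-1, Mul(-12486, -26))) = Add(-2370273, Mul(-1, Mul(-12486, -26))) = Add(-2370273, Mul(-1, 324636)) = Add(-2370273, -324636) = -2694909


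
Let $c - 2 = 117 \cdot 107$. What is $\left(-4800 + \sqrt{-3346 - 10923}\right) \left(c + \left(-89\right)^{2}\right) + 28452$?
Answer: $-98093148 + 20442 i \sqrt{14269} \approx -9.8093 \cdot 10^{7} + 2.4419 \cdot 10^{6} i$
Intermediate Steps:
$c = 12521$ ($c = 2 + 117 \cdot 107 = 2 + 12519 = 12521$)
$\left(-4800 + \sqrt{-3346 - 10923}\right) \left(c + \left(-89\right)^{2}\right) + 28452 = \left(-4800 + \sqrt{-3346 - 10923}\right) \left(12521 + \left(-89\right)^{2}\right) + 28452 = \left(-4800 + \sqrt{-14269}\right) \left(12521 + 7921\right) + 28452 = \left(-4800 + i \sqrt{14269}\right) 20442 + 28452 = \left(-98121600 + 20442 i \sqrt{14269}\right) + 28452 = -98093148 + 20442 i \sqrt{14269}$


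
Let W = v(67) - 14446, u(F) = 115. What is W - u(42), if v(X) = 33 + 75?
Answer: -14453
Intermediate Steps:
v(X) = 108
W = -14338 (W = 108 - 14446 = -14338)
W - u(42) = -14338 - 1*115 = -14338 - 115 = -14453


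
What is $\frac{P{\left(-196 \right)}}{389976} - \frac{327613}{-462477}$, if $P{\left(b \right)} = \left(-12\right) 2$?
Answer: $\frac{5322921160}{7514788773} \approx 0.70833$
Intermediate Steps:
$P{\left(b \right)} = -24$
$\frac{P{\left(-196 \right)}}{389976} - \frac{327613}{-462477} = - \frac{24}{389976} - \frac{327613}{-462477} = \left(-24\right) \frac{1}{389976} - - \frac{327613}{462477} = - \frac{1}{16249} + \frac{327613}{462477} = \frac{5322921160}{7514788773}$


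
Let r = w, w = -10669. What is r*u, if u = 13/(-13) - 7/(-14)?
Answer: 10669/2 ≈ 5334.5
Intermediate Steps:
u = -1/2 (u = 13*(-1/13) - 7*(-1/14) = -1 + 1/2 = -1/2 ≈ -0.50000)
r = -10669
r*u = -10669*(-1/2) = 10669/2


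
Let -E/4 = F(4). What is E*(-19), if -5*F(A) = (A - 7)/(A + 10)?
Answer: 114/35 ≈ 3.2571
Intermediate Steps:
F(A) = -(-7 + A)/(5*(10 + A)) (F(A) = -(A - 7)/(5*(A + 10)) = -(-7 + A)/(5*(10 + A)))
E = -6/35 (E = -4*(7 - 1*4)/(5*(10 + 4)) = -4*(7 - 4)/(5*14) = -4*3/(5*14) = -4*3/70 = -6/35 ≈ -0.17143)
E*(-19) = -6/35*(-19) = 114/35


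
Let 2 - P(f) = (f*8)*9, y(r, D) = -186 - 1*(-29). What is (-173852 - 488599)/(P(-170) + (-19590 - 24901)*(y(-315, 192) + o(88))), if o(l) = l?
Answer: -662451/3082121 ≈ -0.21493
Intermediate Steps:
y(r, D) = -157 (y(r, D) = -186 + 29 = -157)
P(f) = 2 - 72*f (P(f) = 2 - f*8*9 = 2 - 8*f*9 = 2 - 72*f)
(-173852 - 488599)/(P(-170) + (-19590 - 24901)*(y(-315, 192) + o(88))) = (-173852 - 488599)/((2 - 72*(-170)) + (-19590 - 24901)*(-157 + 88)) = -662451/((2 + 12240) - 44491*(-69)) = -662451/(12242 + 3069879) = -662451/3082121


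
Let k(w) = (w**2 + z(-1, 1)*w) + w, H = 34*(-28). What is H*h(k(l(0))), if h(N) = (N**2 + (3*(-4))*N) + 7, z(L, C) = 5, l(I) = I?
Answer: -6664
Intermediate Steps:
H = -952
k(w) = w**2 + 6*w (k(w) = (w**2 + 5*w) + w = w**2 + 6*w)
h(N) = 7 + N**2 - 12*N (h(N) = (N**2 - 12*N) + 7 = 7 + N**2 - 12*N)
H*h(k(l(0))) = -952*(7 + (0*(6 + 0))**2 - 0*(6 + 0)) = -952*(7 + (0*6)**2 - 0*6) = -952*(7 + 0**2 - 12*0) = -952*(7 + 0 + 0) = -952*7 = -6664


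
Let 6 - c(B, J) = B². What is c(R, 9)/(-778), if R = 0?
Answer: -3/389 ≈ -0.0077121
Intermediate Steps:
c(B, J) = 6 - B²
c(R, 9)/(-778) = (6 - 1*0²)/(-778) = (6 - 1*0)*(-1/778) = (6 + 0)*(-1/778) = 6*(-1/778) = -3/389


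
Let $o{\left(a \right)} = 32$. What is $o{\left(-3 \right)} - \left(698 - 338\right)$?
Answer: $-328$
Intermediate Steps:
$o{\left(-3 \right)} - \left(698 - 338\right) = 32 - \left(698 - 338\right) = 32 - 360 = -328$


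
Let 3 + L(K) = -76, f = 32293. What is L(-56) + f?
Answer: 32214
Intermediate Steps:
L(K) = -79 (L(K) = -3 - 76 = -79)
L(-56) + f = -79 + 32293 = 32214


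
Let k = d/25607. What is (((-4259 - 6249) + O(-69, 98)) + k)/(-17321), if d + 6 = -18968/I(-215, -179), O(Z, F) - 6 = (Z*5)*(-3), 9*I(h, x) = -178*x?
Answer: 3862016603581/7066017371557 ≈ 0.54656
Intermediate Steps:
I(h, x) = -178*x/9 (I(h, x) = (-178*x)/9 = -178*x/9)
O(Z, F) = 6 - 15*Z (O(Z, F) = 6 + (Z*5)*(-3) = 6 + (5*Z)*(-3) = 6 - 15*Z)
d = -180942/15931 (d = -6 - 18968/((-178/9*(-179))) = -6 - 18968/31862/9 = -6 - 18968*9/31862 = -6 - 85356/15931 = -180942/15931 ≈ -11.358)
k = -180942/407945117 (k = -180942/15931/25607 = -180942/15931*1/25607 = -180942/407945117 ≈ -0.00044355)
(((-4259 - 6249) + O(-69, 98)) + k)/(-17321) = (((-4259 - 6249) + (6 - 15*(-69))) - 180942/407945117)/(-17321) = ((-10508 + (6 + 1035)) - 180942/407945117)*(-1/17321) = ((-10508 + 1041) - 180942/407945117)*(-1/17321) = (-9467 - 180942/407945117)*(-1/17321) = -3862016603581/407945117*(-1/17321) = 3862016603581/7066017371557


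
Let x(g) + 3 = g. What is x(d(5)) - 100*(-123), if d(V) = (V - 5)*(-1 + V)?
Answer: 12297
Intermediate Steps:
d(V) = (-1 + V)*(-5 + V) (d(V) = (-5 + V)*(-1 + V) = (-1 + V)*(-5 + V))
x(g) = -3 + g
x(d(5)) - 100*(-123) = (-3 + (5 + 5² - 6*5)) - 100*(-123) = (-3 + (5 + 25 - 30)) + 12300 = (-3 + 0) + 12300 = -3 + 12300 = 12297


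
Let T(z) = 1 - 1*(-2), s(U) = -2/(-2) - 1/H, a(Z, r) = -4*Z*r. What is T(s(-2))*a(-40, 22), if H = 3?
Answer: 10560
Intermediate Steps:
a(Z, r) = -4*Z*r
s(U) = ⅔ (s(U) = -2/(-2) - 1/3 = -2*(-½) - 1*⅓ = 1 - ⅓ = ⅔)
T(z) = 3 (T(z) = 1 + 2 = 3)
T(s(-2))*a(-40, 22) = 3*(-4*(-40)*22) = 3*3520 = 10560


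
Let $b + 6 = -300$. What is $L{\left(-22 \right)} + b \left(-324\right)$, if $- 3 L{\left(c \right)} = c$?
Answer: $\frac{297454}{3} \approx 99151.0$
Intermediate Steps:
$b = -306$ ($b = -6 - 300 = -306$)
$L{\left(c \right)} = - \frac{c}{3}$
$L{\left(-22 \right)} + b \left(-324\right) = \left(- \frac{1}{3}\right) \left(-22\right) - -99144 = \frac{22}{3} + 99144 = \frac{297454}{3}$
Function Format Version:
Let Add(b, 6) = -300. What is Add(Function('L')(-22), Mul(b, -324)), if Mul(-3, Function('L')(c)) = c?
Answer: Rational(297454, 3) ≈ 99151.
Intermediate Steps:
b = -306 (b = Add(-6, -300) = -306)
Function('L')(c) = Mul(Rational(-1, 3), c)
Add(Function('L')(-22), Mul(b, -324)) = Add(Mul(Rational(-1, 3), -22), Mul(-306, -324)) = Add(Rational(22, 3), 99144) = Rational(297454, 3)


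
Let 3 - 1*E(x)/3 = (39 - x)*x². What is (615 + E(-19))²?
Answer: 3867596100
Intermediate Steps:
E(x) = 9 - 3*x²*(39 - x) (E(x) = 9 - 3*(39 - x)*x² = 9 - 3*x²*(39 - x))
(615 + E(-19))² = (615 + (9 - 117*(-19)² + 3*(-19)³))² = (615 + (9 - 117*361 + 3*(-6859)))² = (615 + (9 - 42237 - 20577))² = (615 - 62805)² = (-62190)² = 3867596100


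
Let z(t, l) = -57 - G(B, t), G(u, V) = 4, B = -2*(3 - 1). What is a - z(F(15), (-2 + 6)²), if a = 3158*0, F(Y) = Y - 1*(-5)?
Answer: 61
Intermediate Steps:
B = -4 (B = -2*2 = -4)
F(Y) = 5 + Y (F(Y) = Y + 5 = 5 + Y)
z(t, l) = -61 (z(t, l) = -57 - 1*4 = -57 - 4 = -61)
a = 0
a - z(F(15), (-2 + 6)²) = 0 - 1*(-61) = 0 + 61 = 61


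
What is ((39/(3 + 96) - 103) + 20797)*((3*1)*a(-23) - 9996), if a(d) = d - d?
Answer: -2275472780/11 ≈ -2.0686e+8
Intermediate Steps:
a(d) = 0
((39/(3 + 96) - 103) + 20797)*((3*1)*a(-23) - 9996) = ((39/(3 + 96) - 103) + 20797)*((3*1)*0 - 9996) = ((39/99 - 103) + 20797)*(3*0 - 9996) = ((39*(1/99) - 103) + 20797)*(0 - 9996) = ((13/33 - 103) + 20797)*(-9996) = (-3386/33 + 20797)*(-9996) = (682915/33)*(-9996) = -2275472780/11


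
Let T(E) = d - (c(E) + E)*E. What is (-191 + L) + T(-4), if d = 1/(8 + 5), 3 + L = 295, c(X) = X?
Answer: 898/13 ≈ 69.077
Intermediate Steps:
L = 292 (L = -3 + 295 = 292)
d = 1/13 ≈ 0.076923
T(E) = 1/13 - 2*E² (T(E) = 1/13 - (E + E)*E = 1/13 - 2*E*E = 1/13 - 2*E²)
(-191 + L) + T(-4) = (-191 + 292) + (1/13 - 2*(-4)²) = 101 + (1/13 - 2*16) = 101 + (1/13 - 32) = 101 - 415/13 = 898/13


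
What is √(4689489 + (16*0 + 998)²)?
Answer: √5685493 ≈ 2384.4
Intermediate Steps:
√(4689489 + (16*0 + 998)²) = √(4689489 + (0 + 998)²) = √(4689489 + 998²) = √(4689489 + 996004) = √5685493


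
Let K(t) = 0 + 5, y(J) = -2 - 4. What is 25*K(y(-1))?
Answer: 125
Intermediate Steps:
y(J) = -6
K(t) = 5
25*K(y(-1)) = 25*5 = 125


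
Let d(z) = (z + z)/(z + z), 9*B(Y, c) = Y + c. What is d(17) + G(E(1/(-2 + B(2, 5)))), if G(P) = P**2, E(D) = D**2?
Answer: 21202/14641 ≈ 1.4481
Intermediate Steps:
B(Y, c) = Y/9 + c/9 (B(Y, c) = (Y + c)/9 = Y/9 + c/9)
d(z) = 1 (d(z) = (2*z)/((2*z)) = (2*z)*(1/(2*z)) = 1)
d(17) + G(E(1/(-2 + B(2, 5)))) = 1 + ((1/(-2 + ((1/9)*2 + (1/9)*5)))**2)**2 = 1 + ((1/(-2 + (2/9 + 5/9)))**2)**2 = 1 + ((1/(-2 + 7/9))**2)**2 = 1 + ((1/(-11/9))**2)**2 = 1 + ((-9/11)**2)**2 = 1 + (81/121)**2 = 1 + 6561/14641 = 21202/14641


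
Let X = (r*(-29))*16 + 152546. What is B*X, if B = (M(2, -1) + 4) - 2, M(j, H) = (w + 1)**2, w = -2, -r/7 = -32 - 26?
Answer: -107514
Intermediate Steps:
r = 406 (r = -7*(-32 - 26) = -7*(-58) = 406)
M(j, H) = 1 (M(j, H) = (-2 + 1)**2 = (-1)**2 = 1)
B = 3 (B = (1 + 4) - 2 = 5 - 2 = 3)
X = -35838 (X = (406*(-29))*16 + 152546 = -11774*16 + 152546 = -188384 + 152546 = -35838)
B*X = 3*(-35838) = -107514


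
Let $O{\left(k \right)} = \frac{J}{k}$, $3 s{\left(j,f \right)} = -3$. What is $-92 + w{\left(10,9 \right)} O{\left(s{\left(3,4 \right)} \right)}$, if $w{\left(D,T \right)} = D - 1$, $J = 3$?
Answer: $-119$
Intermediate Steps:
$s{\left(j,f \right)} = -1$ ($s{\left(j,f \right)} = \frac{1}{3} \left(-3\right) = -1$)
$w{\left(D,T \right)} = -1 + D$ ($w{\left(D,T \right)} = D - 1 = -1 + D$)
$O{\left(k \right)} = \frac{3}{k}$
$-92 + w{\left(10,9 \right)} O{\left(s{\left(3,4 \right)} \right)} = -92 + \left(-1 + 10\right) \frac{3}{-1} = -92 + 9 \cdot 3 \left(-1\right) = -92 + 9 \left(-3\right) = -92 - 27 = -119$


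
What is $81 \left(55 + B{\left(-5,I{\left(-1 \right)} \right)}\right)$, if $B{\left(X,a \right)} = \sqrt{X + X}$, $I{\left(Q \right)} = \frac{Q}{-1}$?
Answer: $4455 + 81 i \sqrt{10} \approx 4455.0 + 256.14 i$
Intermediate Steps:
$I{\left(Q \right)} = - Q$ ($I{\left(Q \right)} = Q \left(-1\right) = - Q$)
$B{\left(X,a \right)} = \sqrt{2} \sqrt{X}$ ($B{\left(X,a \right)} = \sqrt{2 X} = \sqrt{2} \sqrt{X}$)
$81 \left(55 + B{\left(-5,I{\left(-1 \right)} \right)}\right) = 81 \left(55 + \sqrt{2} \sqrt{-5}\right) = 81 \left(55 + \sqrt{2} i \sqrt{5}\right) = 81 \left(55 + i \sqrt{10}\right) = 4455 + 81 i \sqrt{10}$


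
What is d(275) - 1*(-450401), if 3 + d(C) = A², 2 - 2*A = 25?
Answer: 1802121/4 ≈ 4.5053e+5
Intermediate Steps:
A = -23/2 (A = 1 - ½*25 = 1 - 25/2 = -23/2 ≈ -11.500)
d(C) = 517/4 (d(C) = -3 + (-23/2)² = -3 + 529/4 = 517/4)
d(275) - 1*(-450401) = 517/4 - 1*(-450401) = 517/4 + 450401 = 1802121/4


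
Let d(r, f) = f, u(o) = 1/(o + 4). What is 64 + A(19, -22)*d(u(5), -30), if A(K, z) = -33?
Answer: 1054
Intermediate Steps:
u(o) = 1/(4 + o)
64 + A(19, -22)*d(u(5), -30) = 64 - 33*(-30) = 64 + 990 = 1054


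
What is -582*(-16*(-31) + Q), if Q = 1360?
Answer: -1080192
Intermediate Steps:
-582*(-16*(-31) + Q) = -582*(-16*(-31) + 1360) = -582*(496 + 1360) = -582*1856 = -1080192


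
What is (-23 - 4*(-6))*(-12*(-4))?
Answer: 48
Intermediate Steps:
(-23 - 4*(-6))*(-12*(-4)) = (-23 + 24)*48 = 1*48 = 48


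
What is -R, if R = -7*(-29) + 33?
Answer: -236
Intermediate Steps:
R = 236 (R = 203 + 33 = 236)
-R = -1*236 = -236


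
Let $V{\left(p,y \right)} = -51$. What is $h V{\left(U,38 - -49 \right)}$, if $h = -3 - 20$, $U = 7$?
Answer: $1173$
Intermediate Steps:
$h = -23$ ($h = -3 - 20 = -23$)
$h V{\left(U,38 - -49 \right)} = \left(-23\right) \left(-51\right) = 1173$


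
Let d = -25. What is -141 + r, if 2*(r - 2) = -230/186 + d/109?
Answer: -1416473/10137 ≈ -139.73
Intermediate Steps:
r = 12844/10137 (r = 2 + (-230/186 - 25/109)/2 = 2 + (-230*1/186 - 25*1/109)/2 = 2 + (-115/93 - 25/109)/2 = 2 + (½)*(-14860/10137) = 2 - 7430/10137 = 12844/10137 ≈ 1.2670)
-141 + r = -141 + 12844/10137 = -1416473/10137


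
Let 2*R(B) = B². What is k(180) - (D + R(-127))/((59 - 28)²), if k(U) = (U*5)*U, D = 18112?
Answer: 311311647/1922 ≈ 1.6197e+5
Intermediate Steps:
R(B) = B²/2
k(U) = 5*U² (k(U) = (5*U)*U = 5*U²)
k(180) - (D + R(-127))/((59 - 28)²) = 5*180² - (18112 + (½)*(-127)²)/((59 - 28)²) = 5*32400 - (18112 + (½)*16129)/(31²) = 162000 - (18112 + 16129/2)/961 = 162000 - 52353/(2*961) = 162000 - 1*52353/1922 = 162000 - 52353/1922 = 311311647/1922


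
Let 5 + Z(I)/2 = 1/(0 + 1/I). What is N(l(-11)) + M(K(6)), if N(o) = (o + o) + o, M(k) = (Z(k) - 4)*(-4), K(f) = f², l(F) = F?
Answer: -265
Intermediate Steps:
Z(I) = -10 + 2*I (Z(I) = -10 + 2/(0 + 1/I) = -10 + 2/(1/I) = -10 + 2*I)
M(k) = 56 - 8*k (M(k) = ((-10 + 2*k) - 4)*(-4) = (-14 + 2*k)*(-4) = 56 - 8*k)
N(o) = 3*o (N(o) = 2*o + o = 3*o)
N(l(-11)) + M(K(6)) = 3*(-11) + (56 - 8*6²) = -33 + (56 - 8*36) = -33 + (56 - 288) = -33 - 232 = -265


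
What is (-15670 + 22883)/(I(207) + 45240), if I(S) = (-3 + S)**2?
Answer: 7213/86856 ≈ 0.083045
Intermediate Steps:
(-15670 + 22883)/(I(207) + 45240) = (-15670 + 22883)/((-3 + 207)**2 + 45240) = 7213/(204**2 + 45240) = 7213/(41616 + 45240) = 7213/86856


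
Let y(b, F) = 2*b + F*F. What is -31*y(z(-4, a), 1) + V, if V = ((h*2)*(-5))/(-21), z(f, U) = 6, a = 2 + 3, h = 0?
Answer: -403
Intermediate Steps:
a = 5
y(b, F) = F**2 + 2*b (y(b, F) = 2*b + F**2 = F**2 + 2*b)
V = 0 (V = ((0*2)*(-5))/(-21) = (0*(-5))*(-1/21) = 0*(-1/21) = 0)
-31*y(z(-4, a), 1) + V = -31*(1**2 + 2*6) + 0 = -31*(1 + 12) + 0 = -31*13 + 0 = -403 + 0 = -403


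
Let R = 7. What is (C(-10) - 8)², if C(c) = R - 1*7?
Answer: 64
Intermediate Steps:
C(c) = 0 (C(c) = 7 - 1*7 = 7 - 7 = 0)
(C(-10) - 8)² = (0 - 8)² = (-8)² = 64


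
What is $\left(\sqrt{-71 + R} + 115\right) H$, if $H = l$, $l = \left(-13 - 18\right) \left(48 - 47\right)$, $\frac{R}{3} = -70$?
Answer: $-3565 - 31 i \sqrt{281} \approx -3565.0 - 519.65 i$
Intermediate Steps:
$R = -210$ ($R = 3 \left(-70\right) = -210$)
$l = -31$ ($l = \left(-31\right) 1 = -31$)
$H = -31$
$\left(\sqrt{-71 + R} + 115\right) H = \left(\sqrt{-71 - 210} + 115\right) \left(-31\right) = \left(\sqrt{-281} + 115\right) \left(-31\right) = \left(i \sqrt{281} + 115\right) \left(-31\right) = \left(115 + i \sqrt{281}\right) \left(-31\right) = -3565 - 31 i \sqrt{281}$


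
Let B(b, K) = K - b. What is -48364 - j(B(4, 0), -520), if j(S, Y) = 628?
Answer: -48992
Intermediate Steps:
-48364 - j(B(4, 0), -520) = -48364 - 1*628 = -48364 - 628 = -48992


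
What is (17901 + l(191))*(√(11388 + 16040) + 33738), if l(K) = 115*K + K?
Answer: 1351443066 + 80114*√6857 ≈ 1.3581e+9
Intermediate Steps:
l(K) = 116*K
(17901 + l(191))*(√(11388 + 16040) + 33738) = (17901 + 116*191)*(√(11388 + 16040) + 33738) = (17901 + 22156)*(√27428 + 33738) = 40057*(2*√6857 + 33738) = 40057*(33738 + 2*√6857) = 1351443066 + 80114*√6857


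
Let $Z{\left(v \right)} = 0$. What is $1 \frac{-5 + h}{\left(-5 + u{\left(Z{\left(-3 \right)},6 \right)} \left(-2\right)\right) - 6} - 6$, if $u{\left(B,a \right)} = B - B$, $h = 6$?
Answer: $- \frac{67}{11} \approx -6.0909$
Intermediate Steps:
$u{\left(B,a \right)} = 0$
$1 \frac{-5 + h}{\left(-5 + u{\left(Z{\left(-3 \right)},6 \right)} \left(-2\right)\right) - 6} - 6 = 1 \frac{-5 + 6}{\left(-5 + 0 \left(-2\right)\right) - 6} - 6 = 1 \cdot 1 \frac{1}{\left(-5 + 0\right) - 6} - 6 = 1 \cdot 1 \frac{1}{-5 - 6} - 6 = 1 \cdot 1 \frac{1}{-11} - 6 = 1 \cdot 1 \left(- \frac{1}{11}\right) - 6 = 1 \left(- \frac{1}{11}\right) - 6 = - \frac{1}{11} - 6 = - \frac{67}{11}$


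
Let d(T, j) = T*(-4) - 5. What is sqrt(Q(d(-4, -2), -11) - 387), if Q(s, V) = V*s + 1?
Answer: 13*I*sqrt(3) ≈ 22.517*I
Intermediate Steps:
d(T, j) = -5 - 4*T (d(T, j) = -4*T - 5 = -5 - 4*T)
Q(s, V) = 1 + V*s
sqrt(Q(d(-4, -2), -11) - 387) = sqrt((1 - 11*(-5 - 4*(-4))) - 387) = sqrt((1 - 11*(-5 + 16)) - 387) = sqrt((1 - 11*11) - 387) = sqrt((1 - 121) - 387) = sqrt(-120 - 387) = sqrt(-507) = 13*I*sqrt(3)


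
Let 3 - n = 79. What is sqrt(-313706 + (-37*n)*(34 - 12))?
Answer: I*sqrt(251842) ≈ 501.84*I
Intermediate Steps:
n = -76 (n = 3 - 1*79 = 3 - 79 = -76)
sqrt(-313706 + (-37*n)*(34 - 12)) = sqrt(-313706 + (-37*(-76))*(34 - 12)) = sqrt(-313706 + 2812*22) = sqrt(-313706 + 61864) = sqrt(-251842) = I*sqrt(251842)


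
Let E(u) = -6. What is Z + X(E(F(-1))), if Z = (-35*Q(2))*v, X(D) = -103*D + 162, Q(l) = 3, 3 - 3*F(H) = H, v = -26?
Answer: 3510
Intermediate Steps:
F(H) = 1 - H/3
X(D) = 162 - 103*D
Z = 2730 (Z = -35*3*(-26) = -105*(-26) = 2730)
Z + X(E(F(-1))) = 2730 + (162 - 103*(-6)) = 2730 + (162 + 618) = 2730 + 780 = 3510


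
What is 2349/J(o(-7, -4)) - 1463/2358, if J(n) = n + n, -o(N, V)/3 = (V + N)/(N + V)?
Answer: -462310/1179 ≈ -392.12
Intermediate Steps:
o(N, V) = -3 (o(N, V) = -3*(V + N)/(N + V) = -3*(N + V)/(N + V) = -3*1 = -3)
J(n) = 2*n
2349/J(o(-7, -4)) - 1463/2358 = 2349/((2*(-3))) - 1463/2358 = 2349/(-6) - 1463*1/2358 = 2349*(-⅙) - 1463/2358 = -783/2 - 1463/2358 = -462310/1179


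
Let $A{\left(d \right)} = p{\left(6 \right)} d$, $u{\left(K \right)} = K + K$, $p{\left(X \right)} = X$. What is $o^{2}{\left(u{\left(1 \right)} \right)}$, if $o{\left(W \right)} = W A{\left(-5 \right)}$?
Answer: $3600$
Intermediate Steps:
$u{\left(K \right)} = 2 K$
$A{\left(d \right)} = 6 d$
$o{\left(W \right)} = - 30 W$ ($o{\left(W \right)} = W 6 \left(-5\right) = W \left(-30\right) = - 30 W$)
$o^{2}{\left(u{\left(1 \right)} \right)} = \left(- 30 \cdot 2 \cdot 1\right)^{2} = \left(\left(-30\right) 2\right)^{2} = \left(-60\right)^{2} = 3600$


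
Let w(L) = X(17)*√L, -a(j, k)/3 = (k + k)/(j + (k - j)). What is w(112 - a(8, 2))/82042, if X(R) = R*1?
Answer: √118/4826 ≈ 0.0022509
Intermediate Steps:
X(R) = R
a(j, k) = -6 (a(j, k) = -3*(k + k)/(j + (k - j)) = -3*2*k/k = -3*2 = -6)
w(L) = 17*√L
w(112 - a(8, 2))/82042 = (17*√(112 - 1*(-6)))/82042 = (17*√(112 + 6))*(1/82042) = (17*√118)*(1/82042) = √118/4826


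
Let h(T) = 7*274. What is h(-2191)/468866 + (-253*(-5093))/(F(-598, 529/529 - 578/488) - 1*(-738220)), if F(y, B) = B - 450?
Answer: 73878622635673/42201652246555 ≈ 1.7506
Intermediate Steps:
F(y, B) = -450 + B
h(T) = 1918
h(-2191)/468866 + (-253*(-5093))/(F(-598, 529/529 - 578/488) - 1*(-738220)) = 1918/468866 + (-253*(-5093))/((-450 + (529/529 - 578/488)) - 1*(-738220)) = 1918*(1/468866) + 1288529/((-450 + (529*(1/529) - 578*1/488)) + 738220) = 959/234433 + 1288529/((-450 + (1 - 289/244)) + 738220) = 959/234433 + 1288529/((-450 - 45/244) + 738220) = 959/234433 + 1288529/(-109845/244 + 738220) = 959/234433 + 1288529/(180015835/244) = 959/234433 + 1288529*(244/180015835) = 959/234433 + 314401076/180015835 = 73878622635673/42201652246555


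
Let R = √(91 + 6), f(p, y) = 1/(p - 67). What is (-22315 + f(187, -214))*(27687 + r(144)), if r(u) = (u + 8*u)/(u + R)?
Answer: -510226586994661/825560 + 144601146*√97/103195 ≈ -6.1802e+8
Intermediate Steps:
f(p, y) = 1/(-67 + p)
R = √97 ≈ 9.8489
r(u) = 9*u/(u + √97) (r(u) = (u + 8*u)/(u + √97) = (9*u)/(u + √97) = 9*u/(u + √97))
(-22315 + f(187, -214))*(27687 + r(144)) = (-22315 + 1/(-67 + 187))*(27687 + 9*144/(144 + √97)) = (-22315 + 1/120)*(27687 + 1296/(144 + √97)) = -2677799*(27687 + 1296/(144 + √97))/120 = -24713406971/40 - 144601146/(5*(144 + √97))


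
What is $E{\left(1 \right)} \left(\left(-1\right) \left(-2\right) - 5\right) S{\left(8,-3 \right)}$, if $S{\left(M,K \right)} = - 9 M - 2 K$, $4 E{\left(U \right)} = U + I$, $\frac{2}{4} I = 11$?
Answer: $\frac{2277}{2} \approx 1138.5$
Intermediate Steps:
$I = 22$ ($I = 2 \cdot 11 = 22$)
$E{\left(U \right)} = \frac{11}{2} + \frac{U}{4}$ ($E{\left(U \right)} = \frac{U + 22}{4} = \frac{22 + U}{4} = \frac{11}{2} + \frac{U}{4}$)
$E{\left(1 \right)} \left(\left(-1\right) \left(-2\right) - 5\right) S{\left(8,-3 \right)} = \left(\frac{11}{2} + \frac{1}{4} \cdot 1\right) \left(\left(-1\right) \left(-2\right) - 5\right) \left(\left(-9\right) 8 - -6\right) = \left(\frac{11}{2} + \frac{1}{4}\right) \left(2 - 5\right) \left(-72 + 6\right) = \frac{23}{4} \left(-3\right) \left(-66\right) = \left(- \frac{69}{4}\right) \left(-66\right) = \frac{2277}{2}$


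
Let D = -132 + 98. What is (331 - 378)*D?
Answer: 1598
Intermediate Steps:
D = -34
(331 - 378)*D = (331 - 378)*(-34) = -47*(-34) = 1598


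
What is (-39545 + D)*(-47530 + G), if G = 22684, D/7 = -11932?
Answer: 3057772374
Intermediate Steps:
D = -83524 (D = 7*(-11932) = -83524)
(-39545 + D)*(-47530 + G) = (-39545 - 83524)*(-47530 + 22684) = -123069*(-24846) = 3057772374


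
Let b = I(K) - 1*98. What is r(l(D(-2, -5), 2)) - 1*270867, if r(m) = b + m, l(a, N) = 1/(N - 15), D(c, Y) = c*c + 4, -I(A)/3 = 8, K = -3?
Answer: -3522858/13 ≈ -2.7099e+5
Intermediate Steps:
I(A) = -24 (I(A) = -3*8 = -24)
D(c, Y) = 4 + c² (D(c, Y) = c² + 4 = 4 + c²)
l(a, N) = 1/(-15 + N)
b = -122 (b = -24 - 1*98 = -24 - 98 = -122)
r(m) = -122 + m
r(l(D(-2, -5), 2)) - 1*270867 = (-122 + 1/(-15 + 2)) - 1*270867 = (-122 + 1/(-13)) - 270867 = (-122 - 1/13) - 270867 = -1587/13 - 270867 = -3522858/13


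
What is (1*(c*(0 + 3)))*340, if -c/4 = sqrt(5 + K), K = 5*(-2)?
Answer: -4080*I*sqrt(5) ≈ -9123.2*I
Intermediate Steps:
K = -10
c = -4*I*sqrt(5) (c = -4*sqrt(5 - 10) = -4*I*sqrt(5) ≈ -8.9443*I)
(1*(c*(0 + 3)))*340 = (1*((-4*I*sqrt(5))*(0 + 3)))*340 = (1*(-4*I*sqrt(5)*3))*340 = (1*(-12*I*sqrt(5)))*340 = -12*I*sqrt(5)*340 = -4080*I*sqrt(5)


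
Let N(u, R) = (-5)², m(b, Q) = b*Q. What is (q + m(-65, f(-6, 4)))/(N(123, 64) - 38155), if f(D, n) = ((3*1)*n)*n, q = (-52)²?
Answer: 208/19065 ≈ 0.010910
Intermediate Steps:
q = 2704
f(D, n) = 3*n² (f(D, n) = (3*n)*n = 3*n²)
m(b, Q) = Q*b
N(u, R) = 25
(q + m(-65, f(-6, 4)))/(N(123, 64) - 38155) = (2704 + (3*4²)*(-65))/(25 - 38155) = (2704 + (3*16)*(-65))/(-38130) = (2704 + 48*(-65))*(-1/38130) = (2704 - 3120)*(-1/38130) = -416*(-1/38130) = 208/19065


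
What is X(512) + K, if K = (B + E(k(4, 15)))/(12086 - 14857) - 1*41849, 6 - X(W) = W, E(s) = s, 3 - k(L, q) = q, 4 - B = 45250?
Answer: -117320447/2771 ≈ -42339.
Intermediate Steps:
B = -45246 (B = 4 - 1*45250 = 4 - 45250 = -45246)
k(L, q) = 3 - q
X(W) = 6 - W
K = -115918321/2771 (K = (-45246 + (3 - 1*15))/(12086 - 14857) - 1*41849 = (-45246 + (3 - 15))/(-2771) - 41849 = (-45246 - 12)*(-1/2771) - 41849 = -45258*(-1/2771) - 41849 = 45258/2771 - 41849 = -115918321/2771 ≈ -41833.)
X(512) + K = (6 - 1*512) - 115918321/2771 = (6 - 512) - 115918321/2771 = -506 - 115918321/2771 = -117320447/2771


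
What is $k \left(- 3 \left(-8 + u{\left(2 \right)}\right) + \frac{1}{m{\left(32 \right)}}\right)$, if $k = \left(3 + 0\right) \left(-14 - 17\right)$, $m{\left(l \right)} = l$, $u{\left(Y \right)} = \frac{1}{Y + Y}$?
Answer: $- \frac{69285}{32} \approx -2165.2$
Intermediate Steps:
$u{\left(Y \right)} = \frac{1}{2 Y}$
$k = -93$ ($k = 3 \left(-31\right) = -93$)
$k \left(- 3 \left(-8 + u{\left(2 \right)}\right) + \frac{1}{m{\left(32 \right)}}\right) = - 93 \left(- 3 \left(-8 + \frac{1}{2 \cdot 2}\right) + \frac{1}{32}\right) = - 93 \left(- 3 \left(-8 + \frac{1}{2} \cdot \frac{1}{2}\right) + \frac{1}{32}\right) = - 93 \left(- 3 \left(-8 + \frac{1}{4}\right) + \frac{1}{32}\right) = - 93 \left(\left(-3\right) \left(- \frac{31}{4}\right) + \frac{1}{32}\right) = - 93 \left(\frac{93}{4} + \frac{1}{32}\right) = \left(-93\right) \frac{745}{32} = - \frac{69285}{32}$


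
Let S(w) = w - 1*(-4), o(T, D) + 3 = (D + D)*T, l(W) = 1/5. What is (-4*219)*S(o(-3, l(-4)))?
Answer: 876/5 ≈ 175.20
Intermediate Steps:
l(W) = ⅕
o(T, D) = -3 + 2*D*T (o(T, D) = -3 + (D + D)*T = -3 + (2*D)*T = -3 + 2*D*T)
S(w) = 4 + w (S(w) = w + 4 = 4 + w)
(-4*219)*S(o(-3, l(-4))) = (-4*219)*(4 + (-3 + 2*(⅕)*(-3))) = -876*(4 + (-3 - 6/5)) = -876*(4 - 21/5) = -876*(-⅕) = 876/5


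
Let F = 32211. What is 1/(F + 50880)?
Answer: 1/83091 ≈ 1.2035e-5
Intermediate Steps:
1/(F + 50880) = 1/(32211 + 50880) = 1/83091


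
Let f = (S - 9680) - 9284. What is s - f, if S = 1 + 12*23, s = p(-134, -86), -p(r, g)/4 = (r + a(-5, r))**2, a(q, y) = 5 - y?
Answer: 18587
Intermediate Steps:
p(r, g) = -100 (p(r, g) = -4*(r + (5 - r))**2 = -4*5**2 = -4*25 = -100)
s = -100
S = 277 (S = 1 + 276 = 277)
f = -18687 (f = (277 - 9680) - 9284 = -9403 - 9284 = -18687)
s - f = -100 - 1*(-18687) = -100 + 18687 = 18587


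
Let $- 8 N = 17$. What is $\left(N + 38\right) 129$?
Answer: $\frac{37023}{8} \approx 4627.9$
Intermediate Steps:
$N = - \frac{17}{8}$ ($N = \left(- \frac{1}{8}\right) 17 = - \frac{17}{8} \approx -2.125$)
$\left(N + 38\right) 129 = \left(- \frac{17}{8} + 38\right) 129 = \frac{287}{8} \cdot 129 = \frac{37023}{8}$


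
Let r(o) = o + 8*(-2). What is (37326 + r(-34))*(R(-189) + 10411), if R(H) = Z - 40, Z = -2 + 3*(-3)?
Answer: 386179360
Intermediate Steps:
r(o) = -16 + o (r(o) = o - 16 = -16 + o)
Z = -11 (Z = -2 - 9 = -11)
R(H) = -51 (R(H) = -11 - 40 = -51)
(37326 + r(-34))*(R(-189) + 10411) = (37326 + (-16 - 34))*(-51 + 10411) = (37326 - 50)*10360 = 37276*10360 = 386179360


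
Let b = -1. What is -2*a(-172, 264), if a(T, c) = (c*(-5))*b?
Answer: -2640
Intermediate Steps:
a(T, c) = 5*c (a(T, c) = (c*(-5))*(-1) = -5*c*(-1) = 5*c)
-2*a(-172, 264) = -10*264 = -2*1320 = -2640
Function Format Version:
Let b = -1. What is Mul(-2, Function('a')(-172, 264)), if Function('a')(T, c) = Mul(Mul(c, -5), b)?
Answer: -2640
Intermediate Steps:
Function('a')(T, c) = Mul(5, c) (Function('a')(T, c) = Mul(Mul(c, -5), -1) = Mul(Mul(-5, c), -1) = Mul(5, c))
Mul(-2, Function('a')(-172, 264)) = Mul(-2, Mul(5, 264)) = Mul(-2, 1320) = -2640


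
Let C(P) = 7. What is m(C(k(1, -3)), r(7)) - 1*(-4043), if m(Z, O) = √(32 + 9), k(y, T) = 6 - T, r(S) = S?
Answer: 4043 + √41 ≈ 4049.4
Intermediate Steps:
m(Z, O) = √41
m(C(k(1, -3)), r(7)) - 1*(-4043) = √41 - 1*(-4043) = √41 + 4043 = 4043 + √41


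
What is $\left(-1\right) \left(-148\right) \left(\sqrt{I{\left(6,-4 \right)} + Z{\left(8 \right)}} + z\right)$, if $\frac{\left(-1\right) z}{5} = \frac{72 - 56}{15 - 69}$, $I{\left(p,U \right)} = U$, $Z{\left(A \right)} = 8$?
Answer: $\frac{13912}{27} \approx 515.26$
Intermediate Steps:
$z = \frac{40}{27}$ ($z = - 5 \frac{72 - 56}{15 - 69} = - 5 \frac{16}{-54} = - 5 \cdot 16 \left(- \frac{1}{54}\right) = \left(-5\right) \left(- \frac{8}{27}\right) = \frac{40}{27} \approx 1.4815$)
$\left(-1\right) \left(-148\right) \left(\sqrt{I{\left(6,-4 \right)} + Z{\left(8 \right)}} + z\right) = \left(-1\right) \left(-148\right) \left(\sqrt{-4 + 8} + \frac{40}{27}\right) = 148 \left(\sqrt{4} + \frac{40}{27}\right) = 148 \left(2 + \frac{40}{27}\right) = 148 \cdot \frac{94}{27} = \frac{13912}{27}$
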